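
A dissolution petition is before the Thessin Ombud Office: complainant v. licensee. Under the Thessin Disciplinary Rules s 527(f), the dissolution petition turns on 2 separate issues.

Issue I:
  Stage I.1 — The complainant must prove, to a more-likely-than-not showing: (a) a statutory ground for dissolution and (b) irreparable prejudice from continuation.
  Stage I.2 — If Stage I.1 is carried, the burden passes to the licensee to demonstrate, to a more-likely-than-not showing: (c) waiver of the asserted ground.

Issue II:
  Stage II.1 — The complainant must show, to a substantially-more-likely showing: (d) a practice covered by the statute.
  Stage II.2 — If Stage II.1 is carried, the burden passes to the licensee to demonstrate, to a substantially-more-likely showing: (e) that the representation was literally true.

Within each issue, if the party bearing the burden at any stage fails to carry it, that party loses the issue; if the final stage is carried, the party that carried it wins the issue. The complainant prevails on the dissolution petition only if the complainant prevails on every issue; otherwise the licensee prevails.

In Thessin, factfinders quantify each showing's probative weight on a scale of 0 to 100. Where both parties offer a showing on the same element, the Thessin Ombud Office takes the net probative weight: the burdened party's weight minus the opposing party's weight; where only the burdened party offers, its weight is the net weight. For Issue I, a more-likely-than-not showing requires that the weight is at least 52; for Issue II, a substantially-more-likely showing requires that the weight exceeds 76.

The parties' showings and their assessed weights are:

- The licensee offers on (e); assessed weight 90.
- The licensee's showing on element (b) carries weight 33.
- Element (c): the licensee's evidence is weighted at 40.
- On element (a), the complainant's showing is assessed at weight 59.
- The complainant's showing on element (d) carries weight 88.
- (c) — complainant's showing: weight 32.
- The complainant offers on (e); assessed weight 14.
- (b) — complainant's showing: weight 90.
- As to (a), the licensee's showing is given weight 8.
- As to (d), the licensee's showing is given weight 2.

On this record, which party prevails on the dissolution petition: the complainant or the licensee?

— Issue I —
Stage I.1 (complainant, a more-likely-than-not showing, weight is at least 52): (a) net 59−8=51 < 52 — fails; (b) net 90−33=57 ≥ 52 — meets.
  Not every element is met, so the complainant fails to carry Stage I.1.
The analysis ends at Stage I.1; the licensee prevails on this issue.
— Issue II —
Stage II.1 (complainant, a substantially-more-likely showing, weight exceeds 76): (d) net 88−2=86 > 76 — meets.
  The complainant carries Stage II.1; the licensee now bears the burden.
Stage II.2 (licensee, a substantially-more-likely showing, weight exceeds 76): (e) net 90−14=76 ≤ 76 — fails.
  Not every element is met, so the licensee fails to carry Stage II.2.
The complainant prevails on this issue.
Per-issue: Issue I → licensee; Issue II → complainant. The complainant must prevail on every issue; overall, the licensee prevails.

licensee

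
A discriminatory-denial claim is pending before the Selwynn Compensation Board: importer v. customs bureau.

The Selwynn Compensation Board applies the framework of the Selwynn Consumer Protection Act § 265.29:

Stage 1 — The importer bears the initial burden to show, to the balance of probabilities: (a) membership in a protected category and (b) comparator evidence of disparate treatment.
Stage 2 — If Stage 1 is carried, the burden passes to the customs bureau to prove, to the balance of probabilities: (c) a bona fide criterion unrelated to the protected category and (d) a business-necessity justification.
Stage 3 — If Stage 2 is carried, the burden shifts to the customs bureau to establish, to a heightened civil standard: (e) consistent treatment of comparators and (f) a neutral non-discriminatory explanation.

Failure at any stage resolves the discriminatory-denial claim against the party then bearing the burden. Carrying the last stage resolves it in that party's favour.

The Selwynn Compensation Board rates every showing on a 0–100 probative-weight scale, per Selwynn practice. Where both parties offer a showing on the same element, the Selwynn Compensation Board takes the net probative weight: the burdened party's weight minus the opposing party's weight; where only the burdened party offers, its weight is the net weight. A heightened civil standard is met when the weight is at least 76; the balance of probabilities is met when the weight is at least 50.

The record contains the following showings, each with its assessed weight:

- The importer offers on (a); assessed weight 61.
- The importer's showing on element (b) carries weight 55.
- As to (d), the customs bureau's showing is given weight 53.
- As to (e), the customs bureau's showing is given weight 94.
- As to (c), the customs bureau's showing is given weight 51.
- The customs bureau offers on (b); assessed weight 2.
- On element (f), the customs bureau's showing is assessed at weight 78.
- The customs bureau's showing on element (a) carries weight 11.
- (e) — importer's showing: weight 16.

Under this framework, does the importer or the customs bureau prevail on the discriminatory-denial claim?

Stage 1 (importer, the balance of probabilities, weight is at least 50): (a) net 61−11=50 ≥ 50 — meets; (b) net 55−2=53 ≥ 50 — meets.
  Stage 1 carried; the burden shifts to the customs bureau.
Stage 2 (customs bureau, the balance of probabilities, weight is at least 50): (c) 51 ≥ 50 — meets; (d) 53 ≥ 50 — meets.
  All elements met. The customs bureau retains the burden for Stage 3.
Stage 3 (customs bureau, a heightened civil standard, weight is at least 76): (e) net 94−16=78 ≥ 76 — meets; (f) 78 ≥ 76 — meets.
  All elements met at the final stage.
With every stage satisfied, the customs bureau prevails.

customs bureau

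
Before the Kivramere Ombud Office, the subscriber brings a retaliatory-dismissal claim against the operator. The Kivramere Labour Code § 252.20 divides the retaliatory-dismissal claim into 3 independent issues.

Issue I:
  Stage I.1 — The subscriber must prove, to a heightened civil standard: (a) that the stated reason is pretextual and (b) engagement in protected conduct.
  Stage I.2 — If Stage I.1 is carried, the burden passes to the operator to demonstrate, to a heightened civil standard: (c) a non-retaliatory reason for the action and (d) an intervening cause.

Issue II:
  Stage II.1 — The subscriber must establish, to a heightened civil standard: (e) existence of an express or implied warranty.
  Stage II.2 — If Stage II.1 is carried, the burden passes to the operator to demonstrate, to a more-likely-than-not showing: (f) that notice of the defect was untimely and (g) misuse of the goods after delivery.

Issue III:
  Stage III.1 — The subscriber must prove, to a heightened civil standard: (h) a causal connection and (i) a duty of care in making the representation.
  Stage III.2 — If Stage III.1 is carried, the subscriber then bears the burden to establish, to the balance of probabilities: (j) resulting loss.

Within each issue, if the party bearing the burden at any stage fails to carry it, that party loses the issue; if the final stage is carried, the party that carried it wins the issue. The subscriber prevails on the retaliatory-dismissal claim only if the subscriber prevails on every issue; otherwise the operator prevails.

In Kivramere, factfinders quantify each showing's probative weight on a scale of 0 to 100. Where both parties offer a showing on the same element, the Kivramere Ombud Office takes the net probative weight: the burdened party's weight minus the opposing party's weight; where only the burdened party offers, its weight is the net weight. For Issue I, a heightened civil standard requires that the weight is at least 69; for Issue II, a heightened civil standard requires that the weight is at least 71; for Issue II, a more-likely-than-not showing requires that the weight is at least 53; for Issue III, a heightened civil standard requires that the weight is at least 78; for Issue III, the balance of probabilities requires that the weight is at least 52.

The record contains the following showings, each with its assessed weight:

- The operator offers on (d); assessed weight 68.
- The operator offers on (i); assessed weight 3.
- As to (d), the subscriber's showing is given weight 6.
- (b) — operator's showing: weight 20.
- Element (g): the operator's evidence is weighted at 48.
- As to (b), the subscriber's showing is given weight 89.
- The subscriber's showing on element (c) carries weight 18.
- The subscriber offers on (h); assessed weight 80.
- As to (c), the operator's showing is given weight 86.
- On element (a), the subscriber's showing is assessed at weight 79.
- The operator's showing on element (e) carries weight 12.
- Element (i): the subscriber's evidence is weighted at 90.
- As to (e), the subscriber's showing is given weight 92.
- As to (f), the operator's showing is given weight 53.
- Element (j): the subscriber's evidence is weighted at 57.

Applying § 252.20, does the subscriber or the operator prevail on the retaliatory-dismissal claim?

— Issue I —
Stage I.1 (subscriber, a heightened civil standard, weight is at least 69): (a) 79 ≥ 69 — meets; (b) net 89−20=69 ≥ 69 — meets.
  Stage I.1 carried; the burden shifts to the operator.
Stage I.2 (operator, a heightened civil standard, weight is at least 69): (c) net 86−18=68 < 69 — fails; (d) net 68−6=62 < 69 — fails.
  Stage I.2 not carried; the operator fails its burden.
The analysis ends at Stage I.2; the subscriber prevails on this issue.
— Issue II —
Stage II.1 (subscriber, a heightened civil standard, weight is at least 71): (e) net 92−12=80 ≥ 71 — meets.
  Stage II.1 is satisfied; the onus moves to the operator.
Stage II.2 (operator, a more-likely-than-not showing, weight is at least 53): (f) 53 ≥ 53 — meets; (g) 48 < 53 — fails.
  Not every element is met, so the operator fails to carry Stage II.2.
The subscriber prevails on this issue.
— Issue III —
Stage III.1 — burden on subscriber; standard: a heightened civil standard (weight is at least 78).
    (h): 80 ≥ 78 [met]
    (i): 90 − 3 = 87 ≥ 78 [met]
  All elements met. The subscriber retains the burden for Stage III.2.
Stage III.2 — burden on subscriber; standard: the balance of probabilities (weight is at least 52).
    (j): 57 ≥ 52 [met]
  The subscriber carries the last stage.
Every stage carried; the subscriber prevails on this issue.
Per-issue: Issue I → subscriber; Issue II → subscriber; Issue III → subscriber. The subscriber must prevail on every issue; overall, the subscriber prevails.

subscriber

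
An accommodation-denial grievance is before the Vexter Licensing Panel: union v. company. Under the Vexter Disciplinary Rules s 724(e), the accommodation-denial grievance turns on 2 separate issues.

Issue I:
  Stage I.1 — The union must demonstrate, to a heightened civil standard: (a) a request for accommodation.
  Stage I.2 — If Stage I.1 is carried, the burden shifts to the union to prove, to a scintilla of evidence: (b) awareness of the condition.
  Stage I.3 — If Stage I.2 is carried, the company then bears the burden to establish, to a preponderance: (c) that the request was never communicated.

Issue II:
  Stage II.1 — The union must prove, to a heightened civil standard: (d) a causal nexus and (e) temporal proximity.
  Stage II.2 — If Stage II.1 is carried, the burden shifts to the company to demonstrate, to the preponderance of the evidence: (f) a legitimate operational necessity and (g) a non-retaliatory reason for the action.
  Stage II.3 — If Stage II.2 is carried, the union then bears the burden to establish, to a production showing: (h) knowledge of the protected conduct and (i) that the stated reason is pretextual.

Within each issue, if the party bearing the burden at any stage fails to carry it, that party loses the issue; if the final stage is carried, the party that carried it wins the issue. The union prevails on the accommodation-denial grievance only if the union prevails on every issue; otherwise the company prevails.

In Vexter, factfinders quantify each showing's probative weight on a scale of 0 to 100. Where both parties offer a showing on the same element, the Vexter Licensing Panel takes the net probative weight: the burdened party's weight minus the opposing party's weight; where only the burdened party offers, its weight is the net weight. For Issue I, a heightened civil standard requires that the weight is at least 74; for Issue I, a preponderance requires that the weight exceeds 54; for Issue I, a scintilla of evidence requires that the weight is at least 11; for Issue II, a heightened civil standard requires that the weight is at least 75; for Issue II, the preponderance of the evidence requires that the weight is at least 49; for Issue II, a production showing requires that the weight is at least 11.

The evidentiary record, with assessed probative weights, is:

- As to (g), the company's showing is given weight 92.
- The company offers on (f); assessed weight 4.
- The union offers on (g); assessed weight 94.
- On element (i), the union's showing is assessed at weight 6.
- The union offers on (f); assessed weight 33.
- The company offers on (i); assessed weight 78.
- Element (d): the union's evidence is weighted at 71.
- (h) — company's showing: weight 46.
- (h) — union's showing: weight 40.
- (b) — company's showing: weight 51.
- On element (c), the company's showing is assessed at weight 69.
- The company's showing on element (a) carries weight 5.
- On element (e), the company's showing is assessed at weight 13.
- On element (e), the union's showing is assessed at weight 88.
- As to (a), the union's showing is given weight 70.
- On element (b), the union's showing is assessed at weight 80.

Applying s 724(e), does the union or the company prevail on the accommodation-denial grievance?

— Issue I —
At Stage I.1 the union must meet a heightened civil standard (weight is at least 74): on (a) the weight is 70 less the opposing 5 gives net 65, which does not reach 74, so (a) does not meet the standard.
  Stage I.1 not carried; the union fails its burden.
The analysis ends at Stage I.1; the company prevails on this issue.
— Issue II —
Stage II.1 — burden on union; standard: a heightened civil standard (weight is at least 75).
    (d): 71 < 75 [not met]
    (e): 88 − 13 = 75 ≥ 75 [met]
  Not every element is met, so the union fails to carry Stage II.1.
So the company prevails on this issue.
Per-issue: Issue I → company; Issue II → company. The union must prevail on every issue; overall, the company prevails.

company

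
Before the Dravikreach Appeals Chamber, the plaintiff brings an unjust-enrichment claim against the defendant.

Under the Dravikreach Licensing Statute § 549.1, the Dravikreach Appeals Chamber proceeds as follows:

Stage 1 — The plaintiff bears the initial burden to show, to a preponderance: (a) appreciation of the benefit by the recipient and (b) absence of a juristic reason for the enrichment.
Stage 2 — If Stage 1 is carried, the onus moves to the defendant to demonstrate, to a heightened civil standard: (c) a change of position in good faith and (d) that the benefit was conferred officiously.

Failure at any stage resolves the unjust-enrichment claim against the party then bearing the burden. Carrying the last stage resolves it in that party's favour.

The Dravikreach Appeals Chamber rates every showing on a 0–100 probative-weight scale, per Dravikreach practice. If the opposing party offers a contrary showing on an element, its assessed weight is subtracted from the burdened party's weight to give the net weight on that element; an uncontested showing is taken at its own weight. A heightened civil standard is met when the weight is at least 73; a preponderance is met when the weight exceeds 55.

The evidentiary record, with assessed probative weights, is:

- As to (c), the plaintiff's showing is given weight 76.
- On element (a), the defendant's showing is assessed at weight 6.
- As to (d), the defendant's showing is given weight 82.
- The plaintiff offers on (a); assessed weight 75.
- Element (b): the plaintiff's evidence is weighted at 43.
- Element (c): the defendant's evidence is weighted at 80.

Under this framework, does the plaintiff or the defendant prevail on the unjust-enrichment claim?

defendant

Stage 1 — burden on plaintiff; standard: a preponderance (weight exceeds 55).
    (a): 75 − 6 = 69 > 55 [met]
    (b): 43 ≤ 55 [not met]
  The plaintiff does not carry Stage 1.
So the defendant prevails.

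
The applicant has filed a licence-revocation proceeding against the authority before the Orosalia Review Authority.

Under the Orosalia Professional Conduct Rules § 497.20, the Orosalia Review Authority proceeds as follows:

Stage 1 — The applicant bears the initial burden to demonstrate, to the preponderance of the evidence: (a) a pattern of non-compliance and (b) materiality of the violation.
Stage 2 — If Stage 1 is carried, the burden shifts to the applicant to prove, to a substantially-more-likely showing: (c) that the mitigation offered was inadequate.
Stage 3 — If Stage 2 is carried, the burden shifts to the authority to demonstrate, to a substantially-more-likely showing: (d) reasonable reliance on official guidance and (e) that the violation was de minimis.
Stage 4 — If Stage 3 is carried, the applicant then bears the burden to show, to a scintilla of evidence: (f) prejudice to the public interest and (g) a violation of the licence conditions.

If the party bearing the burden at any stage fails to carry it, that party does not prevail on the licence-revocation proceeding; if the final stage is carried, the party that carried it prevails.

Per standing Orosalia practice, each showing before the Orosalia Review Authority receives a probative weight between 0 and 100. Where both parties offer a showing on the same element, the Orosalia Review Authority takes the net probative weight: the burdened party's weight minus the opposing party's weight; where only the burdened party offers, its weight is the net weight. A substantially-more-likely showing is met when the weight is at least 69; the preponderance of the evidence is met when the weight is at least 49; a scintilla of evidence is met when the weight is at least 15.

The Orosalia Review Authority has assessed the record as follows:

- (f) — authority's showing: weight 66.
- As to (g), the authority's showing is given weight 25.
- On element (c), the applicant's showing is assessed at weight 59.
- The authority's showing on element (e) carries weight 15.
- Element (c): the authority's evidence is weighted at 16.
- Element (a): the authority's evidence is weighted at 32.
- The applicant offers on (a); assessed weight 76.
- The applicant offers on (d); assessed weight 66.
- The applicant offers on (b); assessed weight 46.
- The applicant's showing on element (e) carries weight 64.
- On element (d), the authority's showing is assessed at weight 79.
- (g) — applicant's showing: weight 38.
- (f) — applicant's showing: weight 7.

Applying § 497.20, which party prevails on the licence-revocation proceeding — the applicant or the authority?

authority

Stage 1 — burden on applicant; standard: the preponderance of the evidence (weight is at least 49).
    (a): 76 − 32 = 44 < 49 [not met]
    (b): 46 < 49 [not met]
  Not every element is met, so the applicant fails to carry Stage 1.
So the authority prevails.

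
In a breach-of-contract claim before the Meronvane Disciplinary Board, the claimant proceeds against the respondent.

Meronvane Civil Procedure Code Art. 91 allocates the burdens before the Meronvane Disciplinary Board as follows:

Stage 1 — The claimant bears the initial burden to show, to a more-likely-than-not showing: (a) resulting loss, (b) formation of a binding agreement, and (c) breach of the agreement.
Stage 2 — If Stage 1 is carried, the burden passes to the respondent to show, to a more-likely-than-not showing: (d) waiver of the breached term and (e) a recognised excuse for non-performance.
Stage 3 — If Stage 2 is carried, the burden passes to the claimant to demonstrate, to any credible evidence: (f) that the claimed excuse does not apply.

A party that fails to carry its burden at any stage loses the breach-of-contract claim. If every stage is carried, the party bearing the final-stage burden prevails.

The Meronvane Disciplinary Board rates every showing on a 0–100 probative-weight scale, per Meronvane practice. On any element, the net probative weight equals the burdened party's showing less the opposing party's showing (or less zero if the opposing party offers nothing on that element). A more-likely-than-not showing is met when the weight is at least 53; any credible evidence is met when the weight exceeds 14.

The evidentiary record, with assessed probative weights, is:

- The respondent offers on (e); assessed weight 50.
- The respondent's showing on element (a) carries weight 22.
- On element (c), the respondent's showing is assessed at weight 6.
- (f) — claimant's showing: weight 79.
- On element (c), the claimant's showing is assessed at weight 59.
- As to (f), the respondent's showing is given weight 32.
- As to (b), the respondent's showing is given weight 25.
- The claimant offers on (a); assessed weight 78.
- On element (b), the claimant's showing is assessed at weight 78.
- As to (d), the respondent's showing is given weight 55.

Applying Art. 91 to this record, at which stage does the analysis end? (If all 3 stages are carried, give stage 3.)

stage 2

Stage 1 (claimant, a more-likely-than-not showing, weight is at least 53): (a) net 78−22=56 ≥ 53 — meets; (b) net 78−25=53 ≥ 53 — meets; (c) net 59−6=53 ≥ 53 — meets.
  Stage 1 is satisfied; the onus moves to the respondent.
Stage 2 (respondent, a more-likely-than-not showing, weight is at least 53): (d) 55 ≥ 53 — meets; (e) 50 < 53 — fails.
  Not every element is met, so the respondent fails to carry Stage 2.
So the claimant prevails.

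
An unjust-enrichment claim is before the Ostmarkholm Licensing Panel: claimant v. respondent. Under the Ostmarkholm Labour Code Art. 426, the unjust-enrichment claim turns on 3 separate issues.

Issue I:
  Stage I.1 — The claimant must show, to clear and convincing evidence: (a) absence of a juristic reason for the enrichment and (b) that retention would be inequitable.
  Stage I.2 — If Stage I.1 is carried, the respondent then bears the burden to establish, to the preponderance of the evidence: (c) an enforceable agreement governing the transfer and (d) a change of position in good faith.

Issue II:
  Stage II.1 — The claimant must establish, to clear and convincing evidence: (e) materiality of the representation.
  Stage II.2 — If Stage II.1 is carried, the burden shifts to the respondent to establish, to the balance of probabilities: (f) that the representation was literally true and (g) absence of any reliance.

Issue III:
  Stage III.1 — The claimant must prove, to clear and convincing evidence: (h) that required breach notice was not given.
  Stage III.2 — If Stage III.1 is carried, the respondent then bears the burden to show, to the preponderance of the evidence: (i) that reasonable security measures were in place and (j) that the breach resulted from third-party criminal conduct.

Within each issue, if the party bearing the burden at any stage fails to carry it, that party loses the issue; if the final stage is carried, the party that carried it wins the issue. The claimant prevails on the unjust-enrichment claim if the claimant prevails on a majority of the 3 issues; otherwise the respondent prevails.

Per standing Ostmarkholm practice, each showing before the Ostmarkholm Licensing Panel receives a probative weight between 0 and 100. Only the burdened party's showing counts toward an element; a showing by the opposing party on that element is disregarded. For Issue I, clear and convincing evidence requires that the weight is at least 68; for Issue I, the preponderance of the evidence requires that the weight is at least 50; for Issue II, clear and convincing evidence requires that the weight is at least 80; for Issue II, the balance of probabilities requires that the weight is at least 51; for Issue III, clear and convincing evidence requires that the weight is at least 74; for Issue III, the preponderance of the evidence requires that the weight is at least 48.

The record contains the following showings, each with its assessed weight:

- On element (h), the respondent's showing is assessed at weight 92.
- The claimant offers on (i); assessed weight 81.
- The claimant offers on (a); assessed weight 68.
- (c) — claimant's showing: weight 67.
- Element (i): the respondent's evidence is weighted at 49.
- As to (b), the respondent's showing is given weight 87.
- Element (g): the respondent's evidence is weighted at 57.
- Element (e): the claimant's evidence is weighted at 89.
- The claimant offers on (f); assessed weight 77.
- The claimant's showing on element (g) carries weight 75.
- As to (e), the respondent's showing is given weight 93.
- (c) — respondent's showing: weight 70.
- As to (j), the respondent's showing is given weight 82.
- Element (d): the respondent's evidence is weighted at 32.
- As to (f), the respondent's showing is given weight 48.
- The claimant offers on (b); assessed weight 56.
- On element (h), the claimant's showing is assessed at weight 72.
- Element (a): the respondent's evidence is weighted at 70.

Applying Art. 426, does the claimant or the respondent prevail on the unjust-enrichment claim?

respondent

— Issue I —
Stage I.1 (claimant, clear and convincing evidence, weight is at least 68): (a) 68 (respondent's 70 disregarded) ≥ 68 — meets; (b) 56 (respondent's 87 disregarded) < 68 — fails.
  The claimant does not carry Stage I.1.
The analysis ends at Stage I.1; the respondent prevails on this issue.
— Issue II —
Stage II.1 (claimant, clear and convincing evidence, weight is at least 80): (e) 89 (respondent's 93 disregarded) ≥ 80 — meets.
  Stage II.1 is satisfied; the onus moves to the respondent.
Stage II.2 (respondent, the balance of probabilities, weight is at least 51): (f) 48 (claimant's 77 disregarded) < 51 — fails; (g) 57 (claimant's 75 disregarded) ≥ 51 — meets.
  Stage II.2 not carried; the respondent fails its burden.
The analysis ends at Stage II.2; the claimant prevails on this issue.
— Issue III —
Stage III.1 (claimant, clear and convincing evidence, weight is at least 74): (h) 72 (respondent's 92 disregarded) < 74 — fails.
  Stage III.1 not carried; the claimant fails its burden.
The analysis ends at Stage III.1; the respondent prevails on this issue.
Per-issue: Issue I → respondent; Issue II → claimant; Issue III → respondent. The claimant must prevail on a majority of issues; overall, the respondent prevails.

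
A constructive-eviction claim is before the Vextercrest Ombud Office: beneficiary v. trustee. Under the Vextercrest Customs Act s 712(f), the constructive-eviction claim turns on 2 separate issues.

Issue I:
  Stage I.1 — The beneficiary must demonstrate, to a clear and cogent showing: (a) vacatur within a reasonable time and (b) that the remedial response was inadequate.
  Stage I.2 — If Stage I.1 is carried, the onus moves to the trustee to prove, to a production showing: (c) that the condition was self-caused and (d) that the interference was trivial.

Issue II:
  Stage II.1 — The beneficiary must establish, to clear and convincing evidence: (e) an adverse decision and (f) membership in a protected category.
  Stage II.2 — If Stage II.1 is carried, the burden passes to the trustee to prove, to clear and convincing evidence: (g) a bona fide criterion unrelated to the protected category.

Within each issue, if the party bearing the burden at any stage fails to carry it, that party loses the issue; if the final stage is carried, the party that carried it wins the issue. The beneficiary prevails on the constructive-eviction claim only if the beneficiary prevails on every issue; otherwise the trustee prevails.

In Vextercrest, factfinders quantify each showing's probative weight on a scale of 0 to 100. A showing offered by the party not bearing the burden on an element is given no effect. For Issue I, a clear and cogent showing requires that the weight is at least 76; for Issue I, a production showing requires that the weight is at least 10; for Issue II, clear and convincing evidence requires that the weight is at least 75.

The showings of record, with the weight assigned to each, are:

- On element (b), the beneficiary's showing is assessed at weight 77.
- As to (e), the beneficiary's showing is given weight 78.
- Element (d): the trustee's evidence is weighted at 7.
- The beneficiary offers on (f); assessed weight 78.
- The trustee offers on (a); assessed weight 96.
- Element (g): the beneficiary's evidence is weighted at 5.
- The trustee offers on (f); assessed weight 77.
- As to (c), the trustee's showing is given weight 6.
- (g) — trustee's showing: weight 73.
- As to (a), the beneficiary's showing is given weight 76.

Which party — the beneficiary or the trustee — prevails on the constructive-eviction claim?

beneficiary

— Issue I —
Stage I.1 (beneficiary, a clear and cogent showing, weight is at least 76): (a) 76 (trustee's 96 disregarded) ≥ 76 — meets; (b) 77 ≥ 76 — meets.
  Stage I.1 carried; the burden shifts to the trustee.
Stage I.2 (trustee, a production showing, weight is at least 10): (c) 6 < 10 — fails; (d) 7 < 10 — fails.
  Stage I.2 not carried; the trustee fails its burden.
The beneficiary prevails on this issue.
— Issue II —
Stage II.1 (beneficiary, clear and convincing evidence, weight is at least 75): (e) 78 ≥ 75 — meets; (f) 78 (trustee's 77 disregarded) ≥ 75 — meets.
  Stage II.1 carried; the burden shifts to the trustee.
Stage II.2 (trustee, clear and convincing evidence, weight is at least 75): (g) 73 (beneficiary's 5 disregarded) < 75 — fails.
  Stage II.2 not carried; the trustee fails its burden.
The analysis ends at Stage II.2; the beneficiary prevails on this issue.
Per-issue: Issue I → beneficiary; Issue II → beneficiary. The beneficiary must prevail on every issue; overall, the beneficiary prevails.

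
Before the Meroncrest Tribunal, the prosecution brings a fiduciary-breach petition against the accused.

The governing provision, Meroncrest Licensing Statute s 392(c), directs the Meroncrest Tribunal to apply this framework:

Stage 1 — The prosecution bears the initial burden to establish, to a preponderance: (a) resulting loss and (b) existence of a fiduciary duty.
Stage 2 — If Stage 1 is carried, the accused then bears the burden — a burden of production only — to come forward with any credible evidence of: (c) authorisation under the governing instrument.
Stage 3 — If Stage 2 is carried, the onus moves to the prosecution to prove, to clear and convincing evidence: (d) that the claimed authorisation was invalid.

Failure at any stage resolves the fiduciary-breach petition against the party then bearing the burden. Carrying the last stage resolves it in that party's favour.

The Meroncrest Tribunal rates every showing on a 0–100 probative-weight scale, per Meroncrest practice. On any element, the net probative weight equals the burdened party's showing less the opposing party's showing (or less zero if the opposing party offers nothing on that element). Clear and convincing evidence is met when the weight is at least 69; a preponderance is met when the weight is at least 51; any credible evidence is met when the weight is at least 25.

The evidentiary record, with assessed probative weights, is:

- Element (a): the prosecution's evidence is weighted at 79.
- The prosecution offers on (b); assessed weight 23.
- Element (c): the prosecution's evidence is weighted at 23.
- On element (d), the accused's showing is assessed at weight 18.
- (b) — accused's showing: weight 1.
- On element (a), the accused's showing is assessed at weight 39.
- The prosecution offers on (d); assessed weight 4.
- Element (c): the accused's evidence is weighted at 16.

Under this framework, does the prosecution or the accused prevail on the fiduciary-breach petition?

Stage 1 (prosecution, a preponderance, weight is at least 51): (a) net 79−39=40 < 51 — fails; (b) net 23−1=22 < 51 — fails.
  Stage 1 not carried; the prosecution fails its burden.
The accused prevails.

accused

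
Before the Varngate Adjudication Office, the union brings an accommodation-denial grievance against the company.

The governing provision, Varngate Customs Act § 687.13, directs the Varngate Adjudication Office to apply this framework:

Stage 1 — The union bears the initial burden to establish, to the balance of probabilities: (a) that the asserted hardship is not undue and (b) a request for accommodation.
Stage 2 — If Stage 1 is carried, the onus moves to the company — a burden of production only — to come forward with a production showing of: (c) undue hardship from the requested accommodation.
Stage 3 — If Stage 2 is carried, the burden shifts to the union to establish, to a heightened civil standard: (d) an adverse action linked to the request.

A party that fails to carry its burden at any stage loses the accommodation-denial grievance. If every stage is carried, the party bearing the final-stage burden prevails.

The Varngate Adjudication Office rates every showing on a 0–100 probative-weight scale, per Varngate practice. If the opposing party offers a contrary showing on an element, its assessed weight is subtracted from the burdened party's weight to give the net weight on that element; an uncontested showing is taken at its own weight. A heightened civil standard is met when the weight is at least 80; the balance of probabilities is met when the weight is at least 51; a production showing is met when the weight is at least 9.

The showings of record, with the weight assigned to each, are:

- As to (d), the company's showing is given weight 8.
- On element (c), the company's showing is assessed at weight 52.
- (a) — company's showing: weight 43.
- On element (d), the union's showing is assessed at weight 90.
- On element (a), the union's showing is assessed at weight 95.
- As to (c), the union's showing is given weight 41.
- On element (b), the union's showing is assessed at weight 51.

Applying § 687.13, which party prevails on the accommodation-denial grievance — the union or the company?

Stage 1 — burden on union; standard: the balance of probabilities (weight is at least 51).
    (a): 95 − 43 = 52 ≥ 51 [met]
    (b): 51 ≥ 51 [met]
  All elements met. The burden passes to the company.
Stage 2 — burden on company; standard: a production showing (weight is at least 9).
    (c): 52 − 41 = 11 ≥ 9 [met]
  Stage 2 is satisfied; the onus moves to the union.
Stage 3 — burden on union; standard: a heightened civil standard (weight is at least 80).
    (d): 90 − 8 = 82 ≥ 80 [met]
  The union carries the last stage.
Every stage carried; the union prevails.

union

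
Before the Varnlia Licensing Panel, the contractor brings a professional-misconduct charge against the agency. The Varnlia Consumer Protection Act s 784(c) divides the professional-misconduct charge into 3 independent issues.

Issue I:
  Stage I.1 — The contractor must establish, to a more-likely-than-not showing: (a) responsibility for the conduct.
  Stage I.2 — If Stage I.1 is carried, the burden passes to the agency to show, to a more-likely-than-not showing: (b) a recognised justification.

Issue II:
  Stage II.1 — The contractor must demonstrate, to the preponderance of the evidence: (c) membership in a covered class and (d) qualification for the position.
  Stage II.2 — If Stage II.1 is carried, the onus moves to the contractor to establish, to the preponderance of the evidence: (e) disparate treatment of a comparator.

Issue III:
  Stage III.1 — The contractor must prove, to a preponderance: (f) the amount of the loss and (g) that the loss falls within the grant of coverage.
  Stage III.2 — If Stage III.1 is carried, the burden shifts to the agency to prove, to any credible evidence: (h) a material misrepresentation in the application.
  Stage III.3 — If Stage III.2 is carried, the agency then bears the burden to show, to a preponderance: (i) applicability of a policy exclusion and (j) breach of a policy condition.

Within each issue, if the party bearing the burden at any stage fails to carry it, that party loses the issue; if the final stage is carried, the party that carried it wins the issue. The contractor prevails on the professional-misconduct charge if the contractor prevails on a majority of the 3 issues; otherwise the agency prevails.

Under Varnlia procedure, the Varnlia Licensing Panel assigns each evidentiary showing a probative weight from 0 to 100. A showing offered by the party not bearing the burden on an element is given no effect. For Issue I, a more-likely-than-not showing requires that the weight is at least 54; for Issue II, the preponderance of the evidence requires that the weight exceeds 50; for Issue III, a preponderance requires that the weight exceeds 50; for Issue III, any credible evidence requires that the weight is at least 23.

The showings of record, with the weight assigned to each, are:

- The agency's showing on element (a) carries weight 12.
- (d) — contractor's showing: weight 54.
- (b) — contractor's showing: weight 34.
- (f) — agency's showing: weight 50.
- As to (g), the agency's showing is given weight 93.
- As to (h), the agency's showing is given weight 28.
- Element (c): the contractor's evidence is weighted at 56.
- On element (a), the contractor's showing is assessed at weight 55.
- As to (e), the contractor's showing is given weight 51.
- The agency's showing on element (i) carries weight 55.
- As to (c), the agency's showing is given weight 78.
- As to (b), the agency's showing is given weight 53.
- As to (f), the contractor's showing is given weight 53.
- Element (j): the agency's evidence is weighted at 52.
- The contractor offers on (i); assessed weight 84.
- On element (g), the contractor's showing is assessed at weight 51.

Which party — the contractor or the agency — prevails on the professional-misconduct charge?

— Issue I —
At Stage I.1 the contractor must meet a more-likely-than-not showing (weight is at least 54): on (a) the weight is 55 (the agency's 12 is given no effect), ≥ 54, so (a) meets the standard.
  Stage I.1 carried; the burden shifts to the agency.
At Stage I.2 the agency must meet a more-likely-than-not showing (weight is at least 54): on (b) the weight is 53 (the contractor's 34 is given no effect), which does not reach 54, so (b) does not meet the standard.
  Not every element is met, so the agency fails to carry Stage I.2.
The contractor prevails on this issue.
— Issue II —
Stage II.1 — burden on contractor; standard: the preponderance of the evidence (weight exceeds 50).
    (c): 56 (agency's 78 disregarded) > 50 [met]
    (d): 54 > 50 [met]
  All elements met. The contractor retains the burden for Stage II.2.
Stage II.2 — burden on contractor; standard: the preponderance of the evidence (weight exceeds 50).
    (e): 51 > 50 [met]
  The contractor carries the last stage.
All stages carried — the contractor prevails on this issue.
— Issue III —
Stage III.1 — burden on contractor; standard: a preponderance (weight exceeds 50).
    (f): 53 (agency's 50 disregarded) > 50 [met]
    (g): 51 (agency's 93 disregarded) > 50 [met]
  Stage III.1 is satisfied; the onus moves to the agency.
Stage III.2 — burden on agency; standard: any credible evidence (weight is at least 23).
    (h): 28 ≥ 23 [met]
  Stage III.2 carried; the burden remains with the agency.
Stage III.3 — burden on agency; standard: a preponderance (weight exceeds 50).
    (i): 55 (contractor's 84 disregarded) > 50 [met]
    (j): 52 > 50 [met]
  Stage III.3 carried; the final stage is satisfied.
All stages carried — the agency prevails on this issue.
Per-issue: Issue I → contractor; Issue II → contractor; Issue III → agency. The contractor must prevail on a majority of issues; overall, the contractor prevails.

contractor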